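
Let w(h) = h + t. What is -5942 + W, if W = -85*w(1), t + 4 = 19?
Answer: -7302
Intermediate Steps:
t = 15 (t = -4 + 19 = 15)
w(h) = 15 + h (w(h) = h + 15 = 15 + h)
W = -1360 (W = -85*(15 + 1) = -85*16 = -1360)
-5942 + W = -5942 - 1360 = -7302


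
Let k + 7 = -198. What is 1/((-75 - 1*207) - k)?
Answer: -1/77 ≈ -0.012987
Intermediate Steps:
k = -205 (k = -7 - 198 = -205)
1/((-75 - 1*207) - k) = 1/((-75 - 1*207) - 1*(-205)) = 1/((-75 - 207) + 205) = 1/(-282 + 205) = 1/(-77) = -1/77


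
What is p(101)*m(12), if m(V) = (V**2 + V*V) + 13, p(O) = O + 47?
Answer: 44548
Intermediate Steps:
p(O) = 47 + O
m(V) = 13 + 2*V**2 (m(V) = (V**2 + V**2) + 13 = 2*V**2 + 13 = 13 + 2*V**2)
p(101)*m(12) = (47 + 101)*(13 + 2*12**2) = 148*(13 + 2*144) = 148*(13 + 288) = 148*301 = 44548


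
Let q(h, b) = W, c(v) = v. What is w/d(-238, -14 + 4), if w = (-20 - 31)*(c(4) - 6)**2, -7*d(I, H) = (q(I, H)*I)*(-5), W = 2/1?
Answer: 3/5 ≈ 0.60000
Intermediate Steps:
W = 2 (W = 2*1 = 2)
q(h, b) = 2
d(I, H) = 10*I/7 (d(I, H) = -2*I*(-5)/7 = -(-10)*I/7 = 10*I/7)
w = -204 (w = (-20 - 31)*(4 - 6)**2 = -51*(-2)**2 = -51*4 = -204)
w/d(-238, -14 + 4) = -204/((10/7)*(-238)) = -204/(-340) = -204*(-1/340) = 3/5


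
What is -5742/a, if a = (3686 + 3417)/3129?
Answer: -17966718/7103 ≈ -2529.5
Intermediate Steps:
a = 7103/3129 (a = 7103*(1/3129) = 7103/3129 ≈ 2.2701)
-5742/a = -5742/7103/3129 = -5742*3129/7103 = -17966718/7103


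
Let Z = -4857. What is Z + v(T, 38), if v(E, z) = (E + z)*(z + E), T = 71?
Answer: 7024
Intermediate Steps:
v(E, z) = (E + z)**2 (v(E, z) = (E + z)*(E + z) = (E + z)**2)
Z + v(T, 38) = -4857 + (71 + 38)**2 = -4857 + 109**2 = -4857 + 11881 = 7024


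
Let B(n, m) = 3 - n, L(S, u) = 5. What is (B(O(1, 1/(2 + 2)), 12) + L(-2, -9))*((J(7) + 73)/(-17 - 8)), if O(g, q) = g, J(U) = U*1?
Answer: -112/5 ≈ -22.400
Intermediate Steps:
J(U) = U
(B(O(1, 1/(2 + 2)), 12) + L(-2, -9))*((J(7) + 73)/(-17 - 8)) = ((3 - 1*1) + 5)*((7 + 73)/(-17 - 8)) = ((3 - 1) + 5)*(80/(-25)) = (2 + 5)*(80*(-1/25)) = 7*(-16/5) = -112/5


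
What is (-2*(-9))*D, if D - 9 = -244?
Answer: -4230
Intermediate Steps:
D = -235 (D = 9 - 244 = -235)
(-2*(-9))*D = -2*(-9)*(-235) = 18*(-235) = -4230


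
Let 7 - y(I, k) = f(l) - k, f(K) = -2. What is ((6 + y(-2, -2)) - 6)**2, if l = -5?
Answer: 49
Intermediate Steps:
y(I, k) = 9 + k (y(I, k) = 7 - (-2 - k) = 7 + (2 + k) = 9 + k)
((6 + y(-2, -2)) - 6)**2 = ((6 + (9 - 2)) - 6)**2 = ((6 + 7) - 6)**2 = (13 - 6)**2 = 7**2 = 49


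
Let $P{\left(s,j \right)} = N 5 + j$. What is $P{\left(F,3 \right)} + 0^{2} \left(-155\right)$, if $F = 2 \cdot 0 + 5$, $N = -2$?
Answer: $-7$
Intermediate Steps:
$F = 5$ ($F = 0 + 5 = 5$)
$P{\left(s,j \right)} = -10 + j$ ($P{\left(s,j \right)} = \left(-2\right) 5 + j = -10 + j$)
$P{\left(F,3 \right)} + 0^{2} \left(-155\right) = \left(-10 + 3\right) + 0^{2} \left(-155\right) = -7 + 0 \left(-155\right) = -7 + 0 = -7$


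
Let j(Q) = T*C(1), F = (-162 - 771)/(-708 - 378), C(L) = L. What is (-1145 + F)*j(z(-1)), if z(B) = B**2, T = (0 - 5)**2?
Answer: -10354475/362 ≈ -28604.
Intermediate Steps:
T = 25 (T = (-5)**2 = 25)
F = 311/362 (F = -933/(-1086) = -933*(-1/1086) = 311/362 ≈ 0.85912)
j(Q) = 25 (j(Q) = 25*1 = 25)
(-1145 + F)*j(z(-1)) = (-1145 + 311/362)*25 = -414179/362*25 = -10354475/362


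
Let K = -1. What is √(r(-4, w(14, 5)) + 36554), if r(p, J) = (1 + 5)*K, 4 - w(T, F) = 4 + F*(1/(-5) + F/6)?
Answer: 2*√9137 ≈ 191.18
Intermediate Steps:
w(T, F) = -F*(-⅕ + F/6) (w(T, F) = 4 - (4 + F*(1/(-5) + F/6)) = 4 - (4 + F*(1*(-⅕) + F*(⅙))) = 4 - (4 + F*(-⅕ + F/6)) = 4 + (-4 - F*(-⅕ + F/6)) = -F*(-⅕ + F/6))
r(p, J) = -6 (r(p, J) = (1 + 5)*(-1) = 6*(-1) = -6)
√(r(-4, w(14, 5)) + 36554) = √(-6 + 36554) = √36548 = 2*√9137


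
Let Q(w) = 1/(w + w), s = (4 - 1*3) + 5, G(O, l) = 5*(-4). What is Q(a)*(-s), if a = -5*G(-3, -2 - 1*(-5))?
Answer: -3/100 ≈ -0.030000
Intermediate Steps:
G(O, l) = -20
a = 100 (a = -5*(-20) = 100)
s = 6 (s = (4 - 3) + 5 = 1 + 5 = 6)
Q(w) = 1/(2*w)
Q(a)*(-s) = ((1/2)/100)*(-1*6) = ((1/2)*(1/100))*(-6) = (1/200)*(-6) = -3/100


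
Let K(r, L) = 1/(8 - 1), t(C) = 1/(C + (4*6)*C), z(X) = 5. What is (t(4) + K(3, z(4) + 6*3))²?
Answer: 11449/490000 ≈ 0.023365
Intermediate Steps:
t(C) = 1/(25*C) (t(C) = 1/(C + 24*C) = 1/(25*C))
K(r, L) = ⅐ (K(r, L) = 1/7 = ⅐)
(t(4) + K(3, z(4) + 6*3))² = ((1/25)/4 + ⅐)² = ((1/25)*(¼) + ⅐)² = (1/100 + ⅐)² = (107/700)² = 11449/490000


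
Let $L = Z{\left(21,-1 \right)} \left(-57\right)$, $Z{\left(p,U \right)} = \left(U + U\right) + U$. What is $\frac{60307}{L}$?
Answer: $\frac{60307}{171} \approx 352.67$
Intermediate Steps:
$Z{\left(p,U \right)} = 3 U$ ($Z{\left(p,U \right)} = 2 U + U = 3 U$)
$L = 171$ ($L = 3 \left(-1\right) \left(-57\right) = \left(-3\right) \left(-57\right) = 171$)
$\frac{60307}{L} = \frac{60307}{171}$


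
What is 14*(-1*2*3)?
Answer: -84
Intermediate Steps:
14*(-1*2*3) = 14*(-2*3) = 14*(-6) = -84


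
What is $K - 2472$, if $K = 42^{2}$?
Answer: $-708$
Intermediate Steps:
$K = 1764$
$K - 2472 = 1764 - 2472 = -708$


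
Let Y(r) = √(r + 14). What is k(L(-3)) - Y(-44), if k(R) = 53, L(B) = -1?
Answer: 53 - I*√30 ≈ 53.0 - 5.4772*I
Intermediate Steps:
Y(r) = √(14 + r)
k(L(-3)) - Y(-44) = 53 - √(14 - 44) = 53 - √(-30) = 53 - I*√30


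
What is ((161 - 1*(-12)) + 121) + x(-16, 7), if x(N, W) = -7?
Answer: 287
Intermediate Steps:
((161 - 1*(-12)) + 121) + x(-16, 7) = ((161 - 1*(-12)) + 121) - 7 = ((161 + 12) + 121) - 7 = (173 + 121) - 7 = 294 - 7 = 287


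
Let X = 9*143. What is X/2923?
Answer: 1287/2923 ≈ 0.44030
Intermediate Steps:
X = 1287
X/2923 = 1287/2923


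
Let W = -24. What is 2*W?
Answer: -48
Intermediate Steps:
2*W = 2*(-24) = -48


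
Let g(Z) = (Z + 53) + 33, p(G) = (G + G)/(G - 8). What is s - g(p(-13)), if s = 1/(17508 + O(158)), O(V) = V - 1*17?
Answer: -10777649/123543 ≈ -87.238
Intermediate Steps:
p(G) = 2*G/(-8 + G) (p(G) = (2*G)/(-8 + G) = 2*G/(-8 + G))
g(Z) = 86 + Z (g(Z) = (53 + Z) + 33 = 86 + Z)
O(V) = -17 + V (O(V) = V - 17 = -17 + V)
s = 1/17649 (s = 1/(17508 + (-17 + 158)) = 1/(17508 + 141) = 1/17649 ≈ 5.6660e-5)
s - g(p(-13)) = 1/17649 - (86 + 2*(-13)/(-8 - 13)) = 1/17649 - (86 + 2*(-13)/(-21)) = 1/17649 - (86 + 2*(-13)*(-1/21)) = 1/17649 - (86 + 26/21) = 1/17649 - 1*1832/21 = 1/17649 - 1832/21 = -10777649/123543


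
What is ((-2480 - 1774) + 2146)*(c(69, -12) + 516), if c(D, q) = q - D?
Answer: -916980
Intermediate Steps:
((-2480 - 1774) + 2146)*(c(69, -12) + 516) = ((-2480 - 1774) + 2146)*((-12 - 1*69) + 516) = (-4254 + 2146)*((-12 - 69) + 516) = -2108*(-81 + 516) = -2108*435 = -916980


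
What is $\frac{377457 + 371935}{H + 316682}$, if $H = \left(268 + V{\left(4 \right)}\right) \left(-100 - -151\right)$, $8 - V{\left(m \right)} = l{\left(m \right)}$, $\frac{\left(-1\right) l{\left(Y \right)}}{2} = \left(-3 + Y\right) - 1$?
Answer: $\frac{374696}{165379} \approx 2.2657$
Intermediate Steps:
$l{\left(Y \right)} = 8 - 2 Y$ ($l{\left(Y \right)} = - 2 \left(\left(-3 + Y\right) - 1\right) = - 2 \left(-4 + Y\right) = 8 - 2 Y$)
$V{\left(m \right)} = 2 m$ ($V{\left(m \right)} = 8 - \left(8 - 2 m\right) = 8 + \left(-8 + 2 m\right) = 2 m$)
$H = 14076$ ($H = \left(268 + 2 \cdot 4\right) \left(-100 - -151\right) = \left(268 + 8\right) \left(-100 + 151\right) = 276 \cdot 51 = 14076$)
$\frac{377457 + 371935}{H + 316682} = \frac{377457 + 371935}{14076 + 316682} = \frac{749392}{330758} = 749392 \cdot \frac{1}{330758} = \frac{374696}{165379}$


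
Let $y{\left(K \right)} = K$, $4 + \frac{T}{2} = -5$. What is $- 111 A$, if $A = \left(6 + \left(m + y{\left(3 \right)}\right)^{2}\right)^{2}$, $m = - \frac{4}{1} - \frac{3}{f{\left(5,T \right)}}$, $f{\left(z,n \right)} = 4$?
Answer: $- \frac{2333775}{256} \approx -9116.3$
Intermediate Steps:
$T = -18$ ($T = -8 + 2 \left(-5\right) = -8 - 10 = -18$)
$m = - \frac{19}{4}$ ($m = - \frac{4}{1} - \frac{3}{4} = \left(-4\right) 1 - \frac{3}{4} = -4 - \frac{3}{4} = - \frac{19}{4} \approx -4.75$)
$A = \frac{21025}{256}$ ($A = \left(6 + \left(- \frac{19}{4} + 3\right)^{2}\right)^{2} = \left(6 + \left(- \frac{7}{4}\right)^{2}\right)^{2} = \left(6 + \frac{49}{16}\right)^{2} = \left(\frac{145}{16}\right)^{2} = \frac{21025}{256} \approx 82.129$)
$- 111 A = \left(-111\right) \frac{21025}{256} = - \frac{2333775}{256}$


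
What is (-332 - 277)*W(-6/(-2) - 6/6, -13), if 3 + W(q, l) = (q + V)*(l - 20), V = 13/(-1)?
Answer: -219240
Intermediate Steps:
V = -13 (V = 13*(-1) = -13)
W(q, l) = -3 + (-20 + l)*(-13 + q) (W(q, l) = -3 + (q - 13)*(l - 20) = -3 + (-13 + q)*(-20 + l) = -3 + (-20 + l)*(-13 + q))
(-332 - 277)*W(-6/(-2) - 6/6, -13) = (-332 - 277)*(257 - 20*(-6/(-2) - 6/6) - 13*(-13) - 13*(-6/(-2) - 6/6)) = -609*(257 - 20*(-6*(-½) - 6*⅙) + 169 - 13*(-6*(-½) - 6*⅙)) = -609*(257 - 20*(3 - 1) + 169 - 13*(3 - 1)) = -609*(257 - 20*2 + 169 - 13*2) = -609*(257 - 40 + 169 - 26) = -609*360 = -219240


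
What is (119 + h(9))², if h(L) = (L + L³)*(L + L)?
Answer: 179640409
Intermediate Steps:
h(L) = 2*L*(L + L³) (h(L) = (L + L³)*(2*L) = 2*L*(L + L³))
(119 + h(9))² = (119 + 2*9²*(1 + 9²))² = (119 + 2*81*(1 + 81))² = (119 + 2*81*82)² = (119 + 13284)² = 13403² = 179640409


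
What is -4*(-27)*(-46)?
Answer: -4968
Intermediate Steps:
-4*(-27)*(-46) = 108*(-46) = -4968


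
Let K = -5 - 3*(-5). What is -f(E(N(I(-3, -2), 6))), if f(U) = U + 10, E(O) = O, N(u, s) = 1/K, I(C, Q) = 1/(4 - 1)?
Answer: -101/10 ≈ -10.100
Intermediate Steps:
K = 10 (K = -5 + 15 = 10)
I(C, Q) = 1/3
N(u, s) = 1/10
f(U) = 10 + U
-f(E(N(I(-3, -2), 6))) = -(10 + 1/10) = -1*101/10 = -101/10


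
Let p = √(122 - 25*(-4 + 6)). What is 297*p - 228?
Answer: -228 + 1782*√2 ≈ 2292.1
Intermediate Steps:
p = 6*√2 (p = √(122 - 25*2) = √(122 - 50) = √72 = 6*√2 ≈ 8.4853)
297*p - 228 = 297*(6*√2) - 228 = 1782*√2 - 228 = -228 + 1782*√2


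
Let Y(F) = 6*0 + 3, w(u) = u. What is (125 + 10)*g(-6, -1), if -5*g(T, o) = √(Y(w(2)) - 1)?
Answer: -27*√2 ≈ -38.184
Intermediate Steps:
Y(F) = 3 (Y(F) = 0 + 3 = 3)
g(T, o) = -√2/5 (g(T, o) = -√(3 - 1)/5 = -√2/5)
(125 + 10)*g(-6, -1) = (125 + 10)*(-√2/5) = 135*(-√2/5) = -27*√2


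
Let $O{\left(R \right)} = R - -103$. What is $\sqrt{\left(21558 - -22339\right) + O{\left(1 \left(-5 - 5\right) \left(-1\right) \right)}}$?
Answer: $3 \sqrt{4890} \approx 209.79$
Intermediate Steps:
$O{\left(R \right)} = 103 + R$ ($O{\left(R \right)} = R + 103 = 103 + R$)
$\sqrt{\left(21558 - -22339\right) + O{\left(1 \left(-5 - 5\right) \left(-1\right) \right)}} = \sqrt{\left(21558 - -22339\right) + \left(103 + 1 \left(-5 - 5\right) \left(-1\right)\right)} = \sqrt{\left(21558 + 22339\right) + \left(103 + 1 \left(-5 - 5\right) \left(-1\right)\right)} = \sqrt{43897 + \left(103 + 1 \left(-10\right) \left(-1\right)\right)} = \sqrt{43897 + \left(103 - -10\right)} = \sqrt{43897 + \left(103 + 10\right)} = \sqrt{43897 + 113} = \sqrt{44010} = 3 \sqrt{4890}$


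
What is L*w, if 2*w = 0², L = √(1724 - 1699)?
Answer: 0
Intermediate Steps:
L = 5 (L = √25 = 5)
w = 0 (w = (½)*0² = (½)*0 = 0)
L*w = 5*0 = 0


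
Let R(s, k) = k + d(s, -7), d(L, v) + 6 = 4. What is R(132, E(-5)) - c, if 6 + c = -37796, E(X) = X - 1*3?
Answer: 37792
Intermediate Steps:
E(X) = -3 + X (E(X) = X - 3 = -3 + X)
c = -37802 (c = -6 - 37796 = -37802)
d(L, v) = -2 (d(L, v) = -6 + 4 = -2)
R(s, k) = -2 + k (R(s, k) = k - 2 = -2 + k)
R(132, E(-5)) - c = (-2 + (-3 - 5)) - 1*(-37802) = (-2 - 8) + 37802 = -10 + 37802 = 37792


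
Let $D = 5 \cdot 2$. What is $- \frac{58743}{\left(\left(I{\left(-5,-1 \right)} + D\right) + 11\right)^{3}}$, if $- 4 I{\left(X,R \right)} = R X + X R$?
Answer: $- \frac{469944}{50653} \approx -9.2777$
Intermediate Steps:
$I{\left(X,R \right)} = - \frac{R X}{2}$ ($I{\left(X,R \right)} = - \frac{R X + X R}{4} = - \frac{R X + R X}{4} = - \frac{2 R X}{4} = - \frac{R X}{2}$)
$D = 10$
$- \frac{58743}{\left(\left(I{\left(-5,-1 \right)} + D\right) + 11\right)^{3}} = - \frac{58743}{\left(\left(\left(- \frac{1}{2}\right) \left(-1\right) \left(-5\right) + 10\right) + 11\right)^{3}} = - \frac{58743}{\left(\left(- \frac{5}{2} + 10\right) + 11\right)^{3}} = - \frac{58743}{\left(\frac{15}{2} + 11\right)^{3}} = - \frac{58743}{\left(\frac{37}{2}\right)^{3}} = - \frac{58743}{\frac{50653}{8}} = \left(-58743\right) \frac{8}{50653} = - \frac{469944}{50653}$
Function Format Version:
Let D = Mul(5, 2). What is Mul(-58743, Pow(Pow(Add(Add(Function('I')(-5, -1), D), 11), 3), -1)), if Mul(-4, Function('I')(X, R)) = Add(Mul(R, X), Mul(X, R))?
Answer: Rational(-469944, 50653) ≈ -9.2777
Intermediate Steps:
Function('I')(X, R) = Mul(Rational(-1, 2), R, X) (Function('I')(X, R) = Mul(Rational(-1, 4), Add(Mul(R, X), Mul(X, R))) = Mul(Rational(-1, 4), Add(Mul(R, X), Mul(R, X))) = Mul(Rational(-1, 4), Mul(2, R, X)) = Mul(Rational(-1, 2), R, X))
D = 10
Mul(-58743, Pow(Pow(Add(Add(Function('I')(-5, -1), D), 11), 3), -1)) = Mul(-58743, Pow(Pow(Add(Add(Mul(Rational(-1, 2), -1, -5), 10), 11), 3), -1)) = Mul(-58743, Pow(Pow(Add(Add(Rational(-5, 2), 10), 11), 3), -1)) = Mul(-58743, Pow(Pow(Add(Rational(15, 2), 11), 3), -1)) = Mul(-58743, Pow(Pow(Rational(37, 2), 3), -1)) = Mul(-58743, Pow(Rational(50653, 8), -1)) = Mul(-58743, Rational(8, 50653)) = Rational(-469944, 50653)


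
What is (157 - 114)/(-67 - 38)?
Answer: -43/105 ≈ -0.40952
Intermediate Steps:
(157 - 114)/(-67 - 38) = 43/(-105) = -1/105*43 = -43/105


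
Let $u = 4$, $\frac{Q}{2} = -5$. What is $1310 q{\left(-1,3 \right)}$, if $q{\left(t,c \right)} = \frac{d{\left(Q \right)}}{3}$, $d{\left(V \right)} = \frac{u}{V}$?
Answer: $- \frac{524}{3} \approx -174.67$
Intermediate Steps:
$Q = -10$ ($Q = 2 \left(-5\right) = -10$)
$d{\left(V \right)} = \frac{4}{V}$
$q{\left(t,c \right)} = - \frac{2}{15}$ ($q{\left(t,c \right)} = \frac{4 \frac{1}{-10}}{3} = 4 \left(- \frac{1}{10}\right) \frac{1}{3} = \left(- \frac{2}{5}\right) \frac{1}{3} = - \frac{2}{15}$)
$1310 q{\left(-1,3 \right)} = 1310 \left(- \frac{2}{15}\right) = - \frac{524}{3}$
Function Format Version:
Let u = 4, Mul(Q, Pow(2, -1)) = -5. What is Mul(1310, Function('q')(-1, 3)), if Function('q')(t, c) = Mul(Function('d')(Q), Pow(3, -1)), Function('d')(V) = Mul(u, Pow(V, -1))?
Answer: Rational(-524, 3) ≈ -174.67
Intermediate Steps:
Q = -10 (Q = Mul(2, -5) = -10)
Function('d')(V) = Mul(4, Pow(V, -1))
Function('q')(t, c) = Rational(-2, 15) (Function('q')(t, c) = Mul(Mul(4, Pow(-10, -1)), Pow(3, -1)) = Mul(Mul(4, Rational(-1, 10)), Rational(1, 3)) = Mul(Rational(-2, 5), Rational(1, 3)) = Rational(-2, 15))
Mul(1310, Function('q')(-1, 3)) = Mul(1310, Rational(-2, 15)) = Rational(-524, 3)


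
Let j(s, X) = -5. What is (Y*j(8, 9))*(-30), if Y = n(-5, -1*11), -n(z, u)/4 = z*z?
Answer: -15000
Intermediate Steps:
n(z, u) = -4*z² (n(z, u) = -4*z*z = -4*z²)
Y = -100 (Y = -4*(-5)² = -4*25 = -100)
(Y*j(8, 9))*(-30) = -100*(-5)*(-30) = 500*(-30) = -15000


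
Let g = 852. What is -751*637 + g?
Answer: -477535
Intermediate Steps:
-751*637 + g = -751*637 + 852 = -478387 + 852 = -477535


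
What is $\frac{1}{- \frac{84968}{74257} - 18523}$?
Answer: $- \frac{74257}{1375547379} \approx -5.3984 \cdot 10^{-5}$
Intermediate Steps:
$\frac{1}{- \frac{84968}{74257} - 18523} = \frac{1}{- \frac{1375547379}{74257}} = - \frac{74257}{1375547379}$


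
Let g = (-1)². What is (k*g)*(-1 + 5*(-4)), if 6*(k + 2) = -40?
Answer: 182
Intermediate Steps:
k = -26/3 (k = -2 + (⅙)*(-40) = -2 - 20/3 = -26/3 ≈ -8.6667)
g = 1
(k*g)*(-1 + 5*(-4)) = (-26/3*1)*(-1 + 5*(-4)) = -26*(-1 - 20)/3 = -26/3*(-21) = 182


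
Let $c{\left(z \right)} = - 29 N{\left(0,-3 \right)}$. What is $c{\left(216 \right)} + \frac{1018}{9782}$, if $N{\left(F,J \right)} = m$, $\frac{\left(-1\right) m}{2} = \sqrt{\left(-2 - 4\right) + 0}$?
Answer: $\frac{509}{4891} + 58 i \sqrt{6} \approx 0.10407 + 142.07 i$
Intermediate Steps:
$m = - 2 i \sqrt{6}$ ($m = - 2 \sqrt{\left(-2 - 4\right) + 0} = - 2 \sqrt{-6 + 0} = - 2 \sqrt{-6} = - 2 i \sqrt{6} \approx - 4.899 i$)
$N{\left(F,J \right)} = - 2 i \sqrt{6}$
$c{\left(z \right)} = 58 i \sqrt{6}$ ($c{\left(z \right)} = - 29 \left(- 2 i \sqrt{6}\right) = 58 i \sqrt{6}$)
$c{\left(216 \right)} + \frac{1018}{9782} = 58 i \sqrt{6} + \frac{1018}{9782} = 58 i \sqrt{6} + 1018 \cdot \frac{1}{9782} = 58 i \sqrt{6} + \frac{509}{4891} = \frac{509}{4891} + 58 i \sqrt{6}$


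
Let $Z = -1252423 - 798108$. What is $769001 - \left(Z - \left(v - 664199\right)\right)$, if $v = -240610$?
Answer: $1914723$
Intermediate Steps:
$Z = -2050531$
$769001 - \left(Z - \left(v - 664199\right)\right) = 769001 - \left(-2050531 - \left(-240610 - 664199\right)\right) = 769001 - \left(-2050531 - -904809\right) = 769001 - \left(-2050531 + 904809\right) = 769001 - -1145722 = 769001 + 1145722 = 1914723$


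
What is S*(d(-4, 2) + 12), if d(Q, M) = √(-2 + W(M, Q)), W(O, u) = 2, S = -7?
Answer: -84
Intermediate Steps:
d(Q, M) = 0 (d(Q, M) = √(-2 + 2) = √0 = 0)
S*(d(-4, 2) + 12) = -7*(0 + 12) = -7*12 = -84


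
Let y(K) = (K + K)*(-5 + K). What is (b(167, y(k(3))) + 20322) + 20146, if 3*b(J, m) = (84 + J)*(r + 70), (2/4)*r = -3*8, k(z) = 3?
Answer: 126926/3 ≈ 42309.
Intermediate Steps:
r = -48 (r = 2*(-3*8) = 2*(-24) = -48)
y(K) = 2*K*(-5 + K) (y(K) = (2*K)*(-5 + K) = 2*K*(-5 + K))
b(J, m) = 616 + 22*J/3 (b(J, m) = ((84 + J)*(-48 + 70))/3 = ((84 + J)*22)/3 = (1848 + 22*J)/3 = 616 + 22*J/3)
(b(167, y(k(3))) + 20322) + 20146 = ((616 + (22/3)*167) + 20322) + 20146 = ((616 + 3674/3) + 20322) + 20146 = (5522/3 + 20322) + 20146 = 66488/3 + 20146 = 126926/3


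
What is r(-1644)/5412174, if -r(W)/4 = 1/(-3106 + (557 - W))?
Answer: 2/2449008735 ≈ 8.1666e-10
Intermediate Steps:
r(W) = -4/(-2549 - W) (r(W) = -4/(-3106 + (557 - W)) = -4/(-2549 - W))
r(-1644)/5412174 = (4/(2549 - 1644))/5412174 = (4/905)*(1/5412174) = 2/2449008735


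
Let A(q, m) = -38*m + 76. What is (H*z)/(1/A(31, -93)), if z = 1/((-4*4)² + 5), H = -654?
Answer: -786980/87 ≈ -9045.8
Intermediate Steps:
A(q, m) = 76 - 38*m
z = 1/261 (z = 1/((-16)² + 5) = 1/(256 + 5) = 1/261 ≈ 0.0038314)
(H*z)/(1/A(31, -93)) = (-654*1/261)/(1/(76 - 38*(-93))) = -218/(87*(1/(76 + 3534))) = -218/(87*(1/3610)) = -218/(87*1/3610) = -218/87*3610 = -786980/87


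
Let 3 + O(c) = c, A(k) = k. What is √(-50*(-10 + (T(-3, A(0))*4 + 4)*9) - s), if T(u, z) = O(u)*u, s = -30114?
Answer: I*√3586 ≈ 59.883*I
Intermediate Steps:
O(c) = -3 + c
T(u, z) = u*(-3 + u) (T(u, z) = (-3 + u)*u = u*(-3 + u))
√(-50*(-10 + (T(-3, A(0))*4 + 4)*9) - s) = √(-50*(-10 + (-3*(-3 - 3)*4 + 4)*9) - 1*(-30114)) = √(-50*(-10 + (-3*(-6)*4 + 4)*9) + 30114) = √(-50*(-10 + (18*4 + 4)*9) + 30114) = √(-50*(-10 + (72 + 4)*9) + 30114) = √(-50*(-10 + 76*9) + 30114) = √(-50*(-10 + 684) + 30114) = √(-50*674 + 30114) = √(-33700 + 30114) = √(-3586) = I*√3586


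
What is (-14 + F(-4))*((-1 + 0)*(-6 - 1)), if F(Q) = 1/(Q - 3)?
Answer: -99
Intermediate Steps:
F(Q) = 1/(-3 + Q)
(-14 + F(-4))*((-1 + 0)*(-6 - 1)) = (-14 + 1/(-3 - 4))*((-1 + 0)*(-6 - 1)) = (-14 + 1/(-7))*(-1*(-7)) = (-14 - 1/7)*7 = -99/7*7 = -99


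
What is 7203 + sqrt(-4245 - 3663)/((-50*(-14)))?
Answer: 7203 + I*sqrt(1977)/350 ≈ 7203.0 + 0.12704*I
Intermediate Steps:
7203 + sqrt(-4245 - 3663)/((-50*(-14))) = 7203 + sqrt(-7908)/700 = 7203 + (2*I*sqrt(1977))*(1/700) = 7203 + I*sqrt(1977)/350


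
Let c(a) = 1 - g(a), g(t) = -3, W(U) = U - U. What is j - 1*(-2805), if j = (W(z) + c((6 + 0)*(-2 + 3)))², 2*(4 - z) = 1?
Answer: 2821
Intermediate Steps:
z = 7/2 (z = 4 - ½*1 = 4 - ½ = 7/2 ≈ 3.5000)
W(U) = 0
c(a) = 4 (c(a) = 1 - 1*(-3) = 1 + 3 = 4)
j = 16 (j = (0 + 4)² = 4² = 16)
j - 1*(-2805) = 16 - 1*(-2805) = 16 + 2805 = 2821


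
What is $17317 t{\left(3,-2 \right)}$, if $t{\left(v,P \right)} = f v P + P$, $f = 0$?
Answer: $-34634$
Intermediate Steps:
$t{\left(v,P \right)} = P$ ($t{\left(v,P \right)} = 0 v P + P = 0 P + P = 0 + P = P$)
$17317 t{\left(3,-2 \right)} = 17317 \left(-2\right) = -34634$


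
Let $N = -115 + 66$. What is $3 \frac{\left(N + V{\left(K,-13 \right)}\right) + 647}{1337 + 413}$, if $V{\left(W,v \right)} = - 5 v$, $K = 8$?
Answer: $\frac{1989}{1750} \approx 1.1366$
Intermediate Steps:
$N = -49$
$3 \frac{\left(N + V{\left(K,-13 \right)}\right) + 647}{1337 + 413} = 3 \frac{\left(-49 - -65\right) + 647}{1337 + 413} = 3 \frac{\left(-49 + 65\right) + 647}{1750} = 3 \left(16 + 647\right) \frac{1}{1750} = 3 \cdot 663 \cdot \frac{1}{1750} = 3 \cdot \frac{663}{1750} = \frac{1989}{1750}$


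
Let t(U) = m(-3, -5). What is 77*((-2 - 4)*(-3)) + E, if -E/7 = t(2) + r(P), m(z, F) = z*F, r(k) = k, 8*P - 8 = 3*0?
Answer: 1274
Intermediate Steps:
P = 1 (P = 1 + (3*0)/8 = 1 + (1/8)*0 = 1 + 0 = 1)
m(z, F) = F*z
t(U) = 15 (t(U) = -5*(-3) = 15)
E = -112 (E = -7*(15 + 1) = -7*16 = -112)
77*((-2 - 4)*(-3)) + E = 77*((-2 - 4)*(-3)) - 112 = 77*(-6*(-3)) - 112 = 77*18 - 112 = 1386 - 112 = 1274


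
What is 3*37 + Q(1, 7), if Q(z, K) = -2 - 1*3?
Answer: 106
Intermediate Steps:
Q(z, K) = -5 (Q(z, K) = -2 - 3 = -5)
3*37 + Q(1, 7) = 3*37 - 5 = 111 - 5 = 106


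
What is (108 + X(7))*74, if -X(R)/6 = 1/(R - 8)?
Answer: 8436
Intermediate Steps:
X(R) = -6/(-8 + R) (X(R) = -6/(R - 8) = -6/(-8 + R))
(108 + X(7))*74 = (108 - 6/(-8 + 7))*74 = (108 - 6/(-1))*74 = (108 - 6*(-1))*74 = (108 + 6)*74 = 114*74 = 8436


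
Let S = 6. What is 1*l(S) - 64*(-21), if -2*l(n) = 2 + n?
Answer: 1340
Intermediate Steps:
l(n) = -1 - n/2 (l(n) = -(2 + n)/2 = -1 - n/2)
1*l(S) - 64*(-21) = 1*(-1 - ½*6) - 64*(-21) = 1*(-1 - 3) + 1344 = 1*(-4) + 1344 = -4 + 1344 = 1340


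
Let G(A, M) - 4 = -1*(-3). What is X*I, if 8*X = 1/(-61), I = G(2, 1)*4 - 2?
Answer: -13/244 ≈ -0.053279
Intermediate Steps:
G(A, M) = 7 (G(A, M) = 4 - 1*(-3) = 4 + 3 = 7)
I = 26 (I = 7*4 - 2 = 28 - 2 = 26)
X = -1/488 (X = (⅛)/(-61) = (⅛)*(-1/61) = -1/488 ≈ -0.0020492)
X*I = -1/488*26 = -13/244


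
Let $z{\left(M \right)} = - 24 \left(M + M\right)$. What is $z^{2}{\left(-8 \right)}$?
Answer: $147456$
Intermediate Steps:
$z{\left(M \right)} = - 48 M$ ($z{\left(M \right)} = - 24 \cdot 2 M = - 48 M$)
$z^{2}{\left(-8 \right)} = \left(\left(-48\right) \left(-8\right)\right)^{2} = 384^{2} = 147456$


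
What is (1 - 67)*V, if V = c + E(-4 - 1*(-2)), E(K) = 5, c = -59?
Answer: 3564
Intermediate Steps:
V = -54 (V = -59 + 5 = -54)
(1 - 67)*V = (1 - 67)*(-54) = -66*(-54) = 3564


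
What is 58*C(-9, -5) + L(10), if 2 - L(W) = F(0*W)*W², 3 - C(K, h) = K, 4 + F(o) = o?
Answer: 1098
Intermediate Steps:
F(o) = -4 + o
C(K, h) = 3 - K
L(W) = 2 + 4*W² (L(W) = 2 - (-4 + 0*W)*W² = 2 - (-4 + 0)*W² = 2 - (-4)*W² = 2 + 4*W²)
58*C(-9, -5) + L(10) = 58*(3 - 1*(-9)) + (2 + 4*10²) = 58*(3 + 9) + (2 + 4*100) = 58*12 + (2 + 400) = 696 + 402 = 1098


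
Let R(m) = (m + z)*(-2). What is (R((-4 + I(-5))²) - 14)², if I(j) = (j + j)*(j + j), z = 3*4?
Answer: 341140900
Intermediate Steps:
z = 12
I(j) = 4*j² (I(j) = (2*j)*(2*j) = 4*j²)
R(m) = -24 - 2*m (R(m) = (m + 12)*(-2) = (12 + m)*(-2) = -24 - 2*m)
(R((-4 + I(-5))²) - 14)² = ((-24 - 2*(-4 + 4*(-5)²)²) - 14)² = ((-24 - 2*(-4 + 4*25)²) - 14)² = ((-24 - 2*(-4 + 100)²) - 14)² = ((-24 - 2*96²) - 14)² = ((-24 - 2*9216) - 14)² = ((-24 - 18432) - 14)² = (-18456 - 14)² = (-18470)² = 341140900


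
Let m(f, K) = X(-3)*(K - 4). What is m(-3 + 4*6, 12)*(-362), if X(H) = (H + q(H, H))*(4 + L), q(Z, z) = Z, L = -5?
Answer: -17376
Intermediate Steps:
X(H) = -2*H (X(H) = (H + H)*(4 - 5) = (2*H)*(-1) = -2*H)
m(f, K) = -24 + 6*K (m(f, K) = (-2*(-3))*(K - 4) = 6*(-4 + K) = -24 + 6*K)
m(-3 + 4*6, 12)*(-362) = (-24 + 6*12)*(-362) = (-24 + 72)*(-362) = 48*(-362) = -17376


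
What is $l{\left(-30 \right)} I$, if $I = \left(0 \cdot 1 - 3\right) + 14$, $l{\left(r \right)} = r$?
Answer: $-330$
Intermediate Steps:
$I = 11$ ($I = \left(0 - 3\right) + 14 = -3 + 14 = 11$)
$l{\left(-30 \right)} I = \left(-30\right) 11 = -330$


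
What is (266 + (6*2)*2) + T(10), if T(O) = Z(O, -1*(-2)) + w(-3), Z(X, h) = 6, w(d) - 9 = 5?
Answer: 310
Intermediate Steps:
w(d) = 14 (w(d) = 9 + 5 = 14)
T(O) = 20 (T(O) = 6 + 14 = 20)
(266 + (6*2)*2) + T(10) = (266 + (6*2)*2) + 20 = (266 + 12*2) + 20 = (266 + 24) + 20 = 290 + 20 = 310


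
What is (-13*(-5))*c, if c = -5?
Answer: -325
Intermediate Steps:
(-13*(-5))*c = -13*(-5)*(-5) = 65*(-5) = -325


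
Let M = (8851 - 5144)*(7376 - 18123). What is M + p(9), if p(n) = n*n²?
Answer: -39838400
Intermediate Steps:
p(n) = n³
M = -39839129 (M = 3707*(-10747) = -39839129)
M + p(9) = -39839129 + 9³ = -39839129 + 729 = -39838400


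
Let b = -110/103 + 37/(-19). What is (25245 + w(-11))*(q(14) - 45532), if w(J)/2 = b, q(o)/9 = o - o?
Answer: -2248946731716/1957 ≈ -1.1492e+9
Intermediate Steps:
q(o) = 0 (q(o) = 9*(o - o) = 9*0 = 0)
b = -5901/1957 (b = -110*1/103 + 37*(-1/19) = -110/103 - 37/19 = -5901/1957 ≈ -3.0153)
w(J) = -11802/1957 (w(J) = 2*(-5901/1957) = -11802/1957)
(25245 + w(-11))*(q(14) - 45532) = (25245 - 11802/1957)*(0 - 45532) = (49392663/1957)*(-45532) = -2248946731716/1957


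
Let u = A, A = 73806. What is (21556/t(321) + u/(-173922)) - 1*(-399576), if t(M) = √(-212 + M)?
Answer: 11582497211/28987 + 21556*√109/109 ≈ 4.0164e+5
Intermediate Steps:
u = 73806
(21556/t(321) + u/(-173922)) - 1*(-399576) = (21556/(√(-212 + 321)) + 73806/(-173922)) - 1*(-399576) = (21556/(√109) + 73806*(-1/173922)) + 399576 = (21556*(√109/109) - 12301/28987) + 399576 = (21556*√109/109 - 12301/28987) + 399576 = (-12301/28987 + 21556*√109/109) + 399576 = 11582497211/28987 + 21556*√109/109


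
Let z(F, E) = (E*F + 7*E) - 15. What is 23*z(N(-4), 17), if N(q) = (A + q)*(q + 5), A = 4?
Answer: 2392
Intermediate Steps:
N(q) = (4 + q)*(5 + q) (N(q) = (4 + q)*(q + 5) = (4 + q)*(5 + q))
z(F, E) = -15 + 7*E + E*F (z(F, E) = (7*E + E*F) - 15 = -15 + 7*E + E*F)
23*z(N(-4), 17) = 23*(-15 + 7*17 + 17*(20 + (-4)**2 + 9*(-4))) = 23*(-15 + 119 + 17*(20 + 16 - 36)) = 23*(-15 + 119 + 17*0) = 23*(-15 + 119 + 0) = 23*104 = 2392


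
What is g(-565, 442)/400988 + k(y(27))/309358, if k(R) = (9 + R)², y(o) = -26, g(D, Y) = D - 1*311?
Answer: -5539717/4430315918 ≈ -0.0012504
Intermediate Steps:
g(D, Y) = -311 + D (g(D, Y) = D - 311 = -311 + D)
g(-565, 442)/400988 + k(y(27))/309358 = (-311 - 565)/400988 + (9 - 26)²/309358 = -876*1/400988 + (-17)²*(1/309358) = -219/100247 + 289*(1/309358) = -219/100247 + 289/309358 = -5539717/4430315918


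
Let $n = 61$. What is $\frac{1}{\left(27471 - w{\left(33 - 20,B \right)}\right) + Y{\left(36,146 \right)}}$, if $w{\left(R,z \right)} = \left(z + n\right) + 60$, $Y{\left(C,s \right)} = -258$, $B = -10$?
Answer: $\frac{1}{27102} \approx 3.6898 \cdot 10^{-5}$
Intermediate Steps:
$w{\left(R,z \right)} = 121 + z$ ($w{\left(R,z \right)} = \left(z + 61\right) + 60 = \left(61 + z\right) + 60 = 121 + z$)
$\frac{1}{\left(27471 - w{\left(33 - 20,B \right)}\right) + Y{\left(36,146 \right)}} = \frac{1}{\left(27471 - \left(121 - 10\right)\right) - 258} = \frac{1}{\left(27471 - 111\right) - 258} = \frac{1}{27360 - 258} = \frac{1}{27102}$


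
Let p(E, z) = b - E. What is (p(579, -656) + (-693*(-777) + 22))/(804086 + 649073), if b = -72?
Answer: 537832/1453159 ≈ 0.37011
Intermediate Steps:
p(E, z) = -72 - E
(p(579, -656) + (-693*(-777) + 22))/(804086 + 649073) = ((-72 - 1*579) + (-693*(-777) + 22))/(804086 + 649073) = ((-72 - 579) + (538461 + 22))/1453159 = (-651 + 538483)*(1/1453159) = 537832*(1/1453159) = 537832/1453159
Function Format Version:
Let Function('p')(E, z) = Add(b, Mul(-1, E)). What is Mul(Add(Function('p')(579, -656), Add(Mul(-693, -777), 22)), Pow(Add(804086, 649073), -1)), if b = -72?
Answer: Rational(537832, 1453159) ≈ 0.37011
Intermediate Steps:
Function('p')(E, z) = Add(-72, Mul(-1, E))
Mul(Add(Function('p')(579, -656), Add(Mul(-693, -777), 22)), Pow(Add(804086, 649073), -1)) = Mul(Add(Add(-72, Mul(-1, 579)), Add(Mul(-693, -777), 22)), Pow(Add(804086, 649073), -1)) = Mul(Add(Add(-72, -579), Add(538461, 22)), Pow(1453159, -1)) = Mul(Add(-651, 538483), Rational(1, 1453159)) = Mul(537832, Rational(1, 1453159)) = Rational(537832, 1453159)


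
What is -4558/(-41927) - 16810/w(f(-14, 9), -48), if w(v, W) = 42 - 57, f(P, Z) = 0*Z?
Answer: 140972248/125781 ≈ 1120.8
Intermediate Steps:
f(P, Z) = 0
w(v, W) = -15
-4558/(-41927) - 16810/w(f(-14, 9), -48) = -4558/(-41927) - 16810/(-15) = -4558*(-1/41927) - 16810*(-1/15) = 4558/41927 + 3362/3 = 140972248/125781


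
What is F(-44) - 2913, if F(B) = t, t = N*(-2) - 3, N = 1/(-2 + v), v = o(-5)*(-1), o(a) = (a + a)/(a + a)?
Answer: -8746/3 ≈ -2915.3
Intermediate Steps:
o(a) = 1 (o(a) = (2*a)/((2*a)) = (2*a)*(1/(2*a)) = 1)
v = -1 (v = 1*(-1) = -1)
N = -1/3 (N = 1/(-2 - 1) = 1/(-3) = -1/3 ≈ -0.33333)
t = -7/3 (t = -1/3*(-2) - 3 = 2/3 - 3 = -7/3 ≈ -2.3333)
F(B) = -7/3
F(-44) - 2913 = -7/3 - 2913 = -8746/3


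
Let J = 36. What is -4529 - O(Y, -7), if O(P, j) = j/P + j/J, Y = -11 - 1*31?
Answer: -163043/36 ≈ -4529.0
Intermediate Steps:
Y = -42 (Y = -11 - 31 = -42)
O(P, j) = j/36 + j/P (O(P, j) = j/P + j/36 = j/36 + j/P)
-4529 - O(Y, -7) = -4529 - ((1/36)*(-7) - 7/(-42)) = -4529 - (-7/36 - 7*(-1/42)) = -4529 - (-7/36 + ⅙) = -4529 - 1*(-1/36) = -4529 + 1/36 = -163043/36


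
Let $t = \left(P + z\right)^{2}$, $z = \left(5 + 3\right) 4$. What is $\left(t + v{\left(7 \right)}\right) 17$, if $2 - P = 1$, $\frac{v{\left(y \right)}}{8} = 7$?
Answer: $19465$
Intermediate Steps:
$v{\left(y \right)} = 56$ ($v{\left(y \right)} = 8 \cdot 7 = 56$)
$P = 1$ ($P = 2 - 1 = 1$)
$z = 32$ ($z = 8 \cdot 4 = 32$)
$t = 1089$ ($t = \left(1 + 32\right)^{2} = 33^{2} = 1089$)
$\left(t + v{\left(7 \right)}\right) 17 = \left(1089 + 56\right) 17 = 1145 \cdot 17 = 19465$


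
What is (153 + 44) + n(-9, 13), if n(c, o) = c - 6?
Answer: 182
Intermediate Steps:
n(c, o) = -6 + c
(153 + 44) + n(-9, 13) = (153 + 44) + (-6 - 9) = 197 - 15 = 182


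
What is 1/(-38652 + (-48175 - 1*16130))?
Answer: -1/102957 ≈ -9.7128e-6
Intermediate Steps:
1/(-38652 + (-48175 - 1*16130)) = 1/(-38652 + (-48175 - 16130)) = 1/(-38652 - 64305) = 1/(-102957) = -1/102957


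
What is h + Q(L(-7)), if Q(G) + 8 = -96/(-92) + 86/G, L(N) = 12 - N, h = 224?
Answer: 96826/437 ≈ 221.57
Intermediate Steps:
Q(G) = -160/23 + 86/G (Q(G) = -8 + (-96/(-92) + 86/G) = -8 + (-96*(-1/92) + 86/G) = -8 + (24/23 + 86/G) = -160/23 + 86/G)
h + Q(L(-7)) = 224 + (-160/23 + 86/(12 - 1*(-7))) = 224 + (-160/23 + 86/(12 + 7)) = 224 + (-160/23 + 86/19) = 224 - 1062/437 = 96826/437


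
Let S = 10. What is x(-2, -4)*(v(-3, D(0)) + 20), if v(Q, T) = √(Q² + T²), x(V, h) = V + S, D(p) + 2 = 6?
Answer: 200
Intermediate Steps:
D(p) = 4 (D(p) = -2 + 6 = 4)
x(V, h) = 10 + V (x(V, h) = V + 10 = 10 + V)
x(-2, -4)*(v(-3, D(0)) + 20) = (10 - 2)*(√((-3)² + 4²) + 20) = 8*(√(9 + 16) + 20) = 8*(√25 + 20) = 8*(5 + 20) = 8*25 = 200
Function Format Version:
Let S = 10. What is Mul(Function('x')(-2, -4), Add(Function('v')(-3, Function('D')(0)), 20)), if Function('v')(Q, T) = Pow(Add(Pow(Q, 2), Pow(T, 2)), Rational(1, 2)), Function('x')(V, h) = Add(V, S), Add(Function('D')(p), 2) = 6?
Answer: 200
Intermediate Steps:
Function('D')(p) = 4 (Function('D')(p) = Add(-2, 6) = 4)
Function('x')(V, h) = Add(10, V) (Function('x')(V, h) = Add(V, 10) = Add(10, V))
Mul(Function('x')(-2, -4), Add(Function('v')(-3, Function('D')(0)), 20)) = Mul(Add(10, -2), Add(Pow(Add(Pow(-3, 2), Pow(4, 2)), Rational(1, 2)), 20)) = Mul(8, Add(Pow(Add(9, 16), Rational(1, 2)), 20)) = Mul(8, Add(Pow(25, Rational(1, 2)), 20)) = Mul(8, Add(5, 20)) = Mul(8, 25) = 200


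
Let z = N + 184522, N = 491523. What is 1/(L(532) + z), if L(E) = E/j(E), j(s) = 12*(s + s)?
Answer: 24/16225081 ≈ 1.4792e-6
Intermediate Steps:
j(s) = 24*s (j(s) = 12*(2*s) = 24*s)
z = 676045 (z = 491523 + 184522 = 676045)
L(E) = 1/24 (L(E) = E/((24*E)) = E*(1/(24*E)) = 1/24)
1/(L(532) + z) = 1/(1/24 + 676045) = 1/(16225081/24) = 24/16225081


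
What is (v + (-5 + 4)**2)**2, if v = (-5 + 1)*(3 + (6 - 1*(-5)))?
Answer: 3025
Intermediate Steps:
v = -56 (v = -4*(3 + (6 + 5)) = -4*(3 + 11) = -4*14 = -56)
(v + (-5 + 4)**2)**2 = (-56 + (-5 + 4)**2)**2 = (-56 + (-1)**2)**2 = (-56 + 1)**2 = (-55)**2 = 3025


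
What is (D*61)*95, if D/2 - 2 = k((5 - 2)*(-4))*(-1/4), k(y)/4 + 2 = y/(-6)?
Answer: 23180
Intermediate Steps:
k(y) = -8 - 2*y/3 (k(y) = -8 + 4*(y/(-6)) = -8 + 4*(y*(-⅙)) = -8 + 4*(-y/6) = -8 - 2*y/3)
D = 4 (D = 4 + 2*((-8 - 2*(5 - 2)*(-4)/3)*(-1/4)) = 4 + 2*((-8 - 2*(-4))*(-1*¼)) = 4 + 2*((-8 - ⅔*(-12))*(-¼)) = 4 + 2*((-8 + 8)*(-¼)) = 4 + 2*(0*(-¼)) = 4 + 2*0 = 4 + 0 = 4)
(D*61)*95 = (4*61)*95 = 244*95 = 23180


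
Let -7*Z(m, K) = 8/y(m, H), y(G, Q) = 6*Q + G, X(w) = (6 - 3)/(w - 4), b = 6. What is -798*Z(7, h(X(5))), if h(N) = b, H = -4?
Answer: -912/17 ≈ -53.647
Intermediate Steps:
X(w) = 3/(-4 + w)
h(N) = 6
y(G, Q) = G + 6*Q
Z(m, K) = -8/(7*(-24 + m)) (Z(m, K) = -8/(7*(m + 6*(-4))) = -8/(7*(m - 24)) = -8/(7*(-24 + m)))
-798*Z(7, h(X(5))) = -(-6384)/(-168 + 7*7) = -(-6384)/(-168 + 49) = -(-6384)/(-119) = -(-6384)*(-1)/119 = -798*8/119 = -912/17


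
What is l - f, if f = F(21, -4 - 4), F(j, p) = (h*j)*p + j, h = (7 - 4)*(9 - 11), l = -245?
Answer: -1274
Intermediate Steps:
h = -6 (h = 3*(-2) = -6)
F(j, p) = j - 6*j*p (F(j, p) = (-6*j)*p + j = -6*j*p + j = j - 6*j*p)
f = 1029 (f = 21*(1 - 6*(-4 - 4)) = 21*(1 - 6*(-8)) = 21*(1 + 48) = 21*49 = 1029)
l - f = -245 - 1*1029 = -245 - 1029 = -1274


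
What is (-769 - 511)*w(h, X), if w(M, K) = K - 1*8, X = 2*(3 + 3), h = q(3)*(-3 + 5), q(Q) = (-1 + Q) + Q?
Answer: -5120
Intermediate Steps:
q(Q) = -1 + 2*Q
h = 10 (h = (-1 + 2*3)*(-3 + 5) = (-1 + 6)*2 = 5*2 = 10)
X = 12 (X = 2*6 = 12)
w(M, K) = -8 + K (w(M, K) = K - 8 = -8 + K)
(-769 - 511)*w(h, X) = (-769 - 511)*(-8 + 12) = -1280*4 = -5120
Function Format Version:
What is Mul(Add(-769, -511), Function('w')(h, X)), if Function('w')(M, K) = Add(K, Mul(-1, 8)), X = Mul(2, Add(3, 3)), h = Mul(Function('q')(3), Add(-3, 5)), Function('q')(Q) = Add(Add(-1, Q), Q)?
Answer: -5120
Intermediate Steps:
Function('q')(Q) = Add(-1, Mul(2, Q))
h = 10 (h = Mul(Add(-1, Mul(2, 3)), Add(-3, 5)) = Mul(Add(-1, 6), 2) = Mul(5, 2) = 10)
X = 12 (X = Mul(2, 6) = 12)
Function('w')(M, K) = Add(-8, K) (Function('w')(M, K) = Add(K, -8) = Add(-8, K))
Mul(Add(-769, -511), Function('w')(h, X)) = Mul(Add(-769, -511), Add(-8, 12)) = Mul(-1280, 4) = -5120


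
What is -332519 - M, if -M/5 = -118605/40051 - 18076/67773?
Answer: -902625544692242/2714376423 ≈ -3.3254e+5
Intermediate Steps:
M = 43810892705/2714376423 (M = -5*(-118605/40051 - 18076/67773) = -5*(-8762178541/2714376423) = 43810892705/2714376423 ≈ 16.140)
-332519 - M = -332519 - 1*43810892705/2714376423 = -332519 - 43810892705/2714376423 = -902625544692242/2714376423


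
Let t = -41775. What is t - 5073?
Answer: -46848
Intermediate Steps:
t - 5073 = -41775 - 5073 = -46848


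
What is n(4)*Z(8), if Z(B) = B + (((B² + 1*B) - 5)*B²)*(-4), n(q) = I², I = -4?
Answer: -274304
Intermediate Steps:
n(q) = 16 (n(q) = (-4)² = 16)
Z(B) = B - 4*B²*(-5 + B + B²) (Z(B) = B + (((B² + B) - 5)*B²)*(-4) = B + (((B + B²) - 5)*B²)*(-4) = B + ((-5 + B + B²)*B²)*(-4) = B + (B²*(-5 + B + B²))*(-4) = B - 4*B²*(-5 + B + B²))
n(4)*Z(8) = 16*(8*(1 - 4*8² - 4*8³ + 20*8)) = 16*(8*(1 - 4*64 - 4*512 + 160)) = 16*(8*(1 - 256 - 2048 + 160)) = 16*(8*(-2143)) = 16*(-17144) = -274304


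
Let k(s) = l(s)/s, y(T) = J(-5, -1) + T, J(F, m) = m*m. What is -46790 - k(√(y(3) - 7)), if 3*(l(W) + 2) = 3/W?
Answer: -140369/3 - 2*I*√3/3 ≈ -46790.0 - 1.1547*I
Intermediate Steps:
J(F, m) = m²
l(W) = -2 + 1/W (l(W) = -2 + (3/W)/3 = -2 + 1/W)
y(T) = 1 + T (y(T) = (-1)² + T = 1 + T)
k(s) = (-2 + 1/s)/s
-46790 - k(√(y(3) - 7)) = -46790 - (1 - 2*√((1 + 3) - 7))/(√((1 + 3) - 7))² = -46790 - (1 - 2*√(4 - 7))/(√(4 - 7))² = -46790 - (1 - 2*I*√3)/(√(-3))² = -46790 - (1 - 2*I*√3)/(I*√3)² = -46790 - (-1)*(1 - 2*I*√3)/3 = -46790 - (-⅓ + 2*I*√3/3) = -46790 + (⅓ - 2*I*√3/3) = -140369/3 - 2*I*√3/3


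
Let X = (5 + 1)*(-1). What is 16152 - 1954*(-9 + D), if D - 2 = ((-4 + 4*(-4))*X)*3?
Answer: -673610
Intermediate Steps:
X = -6 (X = 6*(-1) = -6)
D = 362 (D = 2 + ((-4 + 4*(-4))*(-6))*3 = 2 + ((-4 - 16)*(-6))*3 = 2 - 20*(-6)*3 = 2 + 120*3 = 2 + 360 = 362)
16152 - 1954*(-9 + D) = 16152 - 1954*(-9 + 362) = 16152 - 1954*353 = 16152 - 1*689762 = 16152 - 689762 = -673610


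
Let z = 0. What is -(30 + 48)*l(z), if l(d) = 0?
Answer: 0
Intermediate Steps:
-(30 + 48)*l(z) = -(30 + 48)*0 = -78*0 = -1*0 = 0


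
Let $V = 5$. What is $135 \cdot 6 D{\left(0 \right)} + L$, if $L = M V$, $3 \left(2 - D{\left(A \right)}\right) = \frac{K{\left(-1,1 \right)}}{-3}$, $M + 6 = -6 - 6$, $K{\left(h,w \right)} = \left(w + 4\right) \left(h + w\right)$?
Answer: $1530$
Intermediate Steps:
$K{\left(h,w \right)} = \left(4 + w\right) \left(h + w\right)$
$M = -18$ ($M = -6 - 12 = -18$)
$D{\left(A \right)} = 2$ ($D{\left(A \right)} = 2 - \frac{\left(1^{2} + 4 \left(-1\right) + 4 \cdot 1 - 1\right) \frac{1}{-3}}{3} = 2 - \frac{\left(1 - 4 + 4 - 1\right) \left(- \frac{1}{3}\right)}{3} = 2 - \frac{0 \left(- \frac{1}{3}\right)}{3} = 2 - 0 = 2 + 0 = 2$)
$L = -90$ ($L = \left(-18\right) 5 = -90$)
$135 \cdot 6 D{\left(0 \right)} + L = 135 \cdot 6 \cdot 2 - 90 = 135 \cdot 12 - 90 = 1620 - 90 = 1530$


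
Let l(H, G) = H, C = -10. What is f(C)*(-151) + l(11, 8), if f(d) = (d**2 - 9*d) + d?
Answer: -27169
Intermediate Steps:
f(d) = d**2 - 8*d
f(C)*(-151) + l(11, 8) = -10*(-8 - 10)*(-151) + 11 = -10*(-18)*(-151) + 11 = 180*(-151) + 11 = -27180 + 11 = -27169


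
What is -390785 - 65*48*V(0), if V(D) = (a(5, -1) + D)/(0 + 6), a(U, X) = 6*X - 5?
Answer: -385065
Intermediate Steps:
a(U, X) = -5 + 6*X
V(D) = -11/6 + D/6 (V(D) = ((-5 + 6*(-1)) + D)/(0 + 6) = ((-5 - 6) + D)/6 = (-11 + D)*(1/6) = -11/6 + D/6)
-390785 - 65*48*V(0) = -390785 - 65*48*(-11/6 + (1/6)*0) = -390785 - 3120*(-11/6 + 0) = -390785 - 3120*(-11)/6 = -390785 - 1*(-5720) = -390785 + 5720 = -385065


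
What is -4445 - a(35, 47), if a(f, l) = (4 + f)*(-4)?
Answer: -4289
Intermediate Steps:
a(f, l) = -16 - 4*f
-4445 - a(35, 47) = -4445 - (-16 - 4*35) = -4445 - (-16 - 140) = -4445 - 1*(-156) = -4445 + 156 = -4289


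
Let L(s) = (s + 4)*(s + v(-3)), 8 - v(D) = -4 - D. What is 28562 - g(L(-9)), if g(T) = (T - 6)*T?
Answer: 28562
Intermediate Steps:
v(D) = 12 + D (v(D) = 8 - (-4 - D) = 8 + (4 + D) = 12 + D)
L(s) = (4 + s)*(9 + s) (L(s) = (s + 4)*(s + (12 - 3)) = (4 + s)*(s + 9) = (4 + s)*(9 + s))
g(T) = T*(-6 + T) (g(T) = (-6 + T)*T = T*(-6 + T))
28562 - g(L(-9)) = 28562 - (36 + (-9)**2 + 13*(-9))*(-6 + (36 + (-9)**2 + 13*(-9))) = 28562 - (36 + 81 - 117)*(-6 + (36 + 81 - 117)) = 28562 - 0*(-6 + 0) = 28562 - 0*(-6) = 28562 - 1*0 = 28562 + 0 = 28562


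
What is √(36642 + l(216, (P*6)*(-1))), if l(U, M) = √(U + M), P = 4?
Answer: √(36642 + 8*√3) ≈ 191.46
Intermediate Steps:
l(U, M) = √(M + U)
√(36642 + l(216, (P*6)*(-1))) = √(36642 + √((4*6)*(-1) + 216)) = √(36642 + √(24*(-1) + 216)) = √(36642 + √(-24 + 216)) = √(36642 + √192) = √(36642 + 8*√3)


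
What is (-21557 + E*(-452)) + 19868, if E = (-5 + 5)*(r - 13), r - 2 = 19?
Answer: -1689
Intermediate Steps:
r = 21 (r = 2 + 19 = 21)
E = 0 (E = (-5 + 5)*(21 - 13) = 0*8 = 0)
(-21557 + E*(-452)) + 19868 = (-21557 + 0*(-452)) + 19868 = (-21557 + 0) + 19868 = -21557 + 19868 = -1689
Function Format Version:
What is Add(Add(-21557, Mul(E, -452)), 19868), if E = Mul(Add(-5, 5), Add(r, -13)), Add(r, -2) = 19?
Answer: -1689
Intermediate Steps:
r = 21 (r = Add(2, 19) = 21)
E = 0 (E = Mul(Add(-5, 5), Add(21, -13)) = Mul(0, 8) = 0)
Add(Add(-21557, Mul(E, -452)), 19868) = Add(Add(-21557, Mul(0, -452)), 19868) = Add(Add(-21557, 0), 19868) = Add(-21557, 19868) = -1689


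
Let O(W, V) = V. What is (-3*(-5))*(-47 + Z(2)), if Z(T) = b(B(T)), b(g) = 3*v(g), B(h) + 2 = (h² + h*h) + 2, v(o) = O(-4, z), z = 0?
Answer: -705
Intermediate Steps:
v(o) = 0
B(h) = 2*h² (B(h) = -2 + ((h² + h*h) + 2) = -2 + ((h² + h²) + 2) = -2 + (2*h² + 2) = -2 + (2 + 2*h²) = 2*h²)
b(g) = 0 (b(g) = 3*0 = 0)
Z(T) = 0
(-3*(-5))*(-47 + Z(2)) = (-3*(-5))*(-47 + 0) = 15*(-47) = -705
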